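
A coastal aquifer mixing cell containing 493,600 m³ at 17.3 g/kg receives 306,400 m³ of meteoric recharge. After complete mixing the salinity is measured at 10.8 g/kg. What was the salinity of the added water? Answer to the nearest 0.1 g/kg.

0.3 g/kg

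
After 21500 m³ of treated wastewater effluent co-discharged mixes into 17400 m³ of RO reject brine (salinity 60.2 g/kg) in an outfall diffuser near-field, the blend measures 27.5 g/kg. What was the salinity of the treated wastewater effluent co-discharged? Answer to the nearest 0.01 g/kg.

Salt balance: 17,400×60.2 + 21,500×S = 38,900×27.5
1,047,480 + 21,500·S = 1,069,750
S = (1,069,750 − 1,047,480) / 21,500 = 1.0358 g/kg

1.04 g/kg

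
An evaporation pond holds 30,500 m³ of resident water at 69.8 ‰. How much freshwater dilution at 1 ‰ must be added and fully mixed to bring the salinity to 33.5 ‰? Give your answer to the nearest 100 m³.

Salt balance: 30,500×69.8 + V×1 = (30,500+V)×33.5
2,128,900 + 1V = 1,021,750 + 33.5V
1,107,150 = 32.5V
V = 34,066.15 m³

34100 m³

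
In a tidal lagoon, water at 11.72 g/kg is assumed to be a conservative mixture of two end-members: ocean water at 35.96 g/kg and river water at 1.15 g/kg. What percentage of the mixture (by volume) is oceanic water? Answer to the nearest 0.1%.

Let g be the oceanic fraction. Salt balance per unit volume:
g×35.96 + (1−g)×1.15 = 11.72
g = (11.72 − 1.15) / (35.96 − 1.15) = 10.57/34.81 = 0.3036

30.4%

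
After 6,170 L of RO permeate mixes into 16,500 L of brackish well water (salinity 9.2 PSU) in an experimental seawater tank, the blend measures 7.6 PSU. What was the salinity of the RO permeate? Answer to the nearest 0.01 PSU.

3.32 PSU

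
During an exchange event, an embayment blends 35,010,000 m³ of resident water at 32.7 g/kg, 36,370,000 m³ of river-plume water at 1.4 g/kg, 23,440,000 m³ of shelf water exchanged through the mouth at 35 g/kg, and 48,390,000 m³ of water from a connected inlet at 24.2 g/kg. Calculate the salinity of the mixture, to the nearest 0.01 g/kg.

22.26 g/kg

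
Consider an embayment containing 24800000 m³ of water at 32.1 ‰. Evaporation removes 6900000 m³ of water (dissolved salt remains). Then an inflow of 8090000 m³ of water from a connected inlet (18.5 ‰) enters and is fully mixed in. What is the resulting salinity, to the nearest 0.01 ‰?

36.39 ‰

After evaporation: salt = 24,800,000×32.1 = 796,080,000; volume = 24,800,000 − 6,900,000 = 17,900,000 m³
After mixing: salt = 796,080,000 + 8,090,000×18.5 = 945,745,000; volume = 17,900,000 + 8,090,000 = 25,990,000 m³
S = 945,745,000 / 25,990,000 = 36.3888 ‰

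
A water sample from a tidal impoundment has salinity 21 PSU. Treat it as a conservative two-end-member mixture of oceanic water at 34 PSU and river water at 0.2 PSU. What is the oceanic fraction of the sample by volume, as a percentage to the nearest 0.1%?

61.5%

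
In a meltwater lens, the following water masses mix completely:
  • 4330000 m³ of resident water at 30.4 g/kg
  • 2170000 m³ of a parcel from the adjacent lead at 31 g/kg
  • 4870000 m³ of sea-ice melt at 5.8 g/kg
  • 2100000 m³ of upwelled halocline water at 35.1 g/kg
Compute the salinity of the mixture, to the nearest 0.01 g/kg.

22.34 g/kg

Weighted by volume,
salt = 4,330,000×30.4 + 2,170,000×31 + 4,870,000×5.8 + 2,100,000×35.1 = 131,632,000 + 67,270,000 + 28,246,000 + 73,710,000 = 300,858,000
volume = 4,330,000 + 2,170,000 + 4,870,000 + 2,100,000 = 13,470,000 m³
S = 300,858,000 / 13,470,000 = 22.3354 g/kg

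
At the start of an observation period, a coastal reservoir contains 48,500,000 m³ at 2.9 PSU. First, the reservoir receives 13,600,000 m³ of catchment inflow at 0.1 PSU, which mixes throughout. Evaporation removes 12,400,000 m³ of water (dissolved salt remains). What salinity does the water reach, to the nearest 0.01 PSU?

After mixing: salt = 48,500,000×2.9 + 13,600,000×0.1 = 142,010,000; volume = 62,100,000 m³
After evaporation: salt unchanged = 142,010,000; volume = 62,100,000 − 12,400,000 = 49,700,000 m³
S = 142,010,000 / 49,700,000 = 2.8573 PSU

2.86 PSU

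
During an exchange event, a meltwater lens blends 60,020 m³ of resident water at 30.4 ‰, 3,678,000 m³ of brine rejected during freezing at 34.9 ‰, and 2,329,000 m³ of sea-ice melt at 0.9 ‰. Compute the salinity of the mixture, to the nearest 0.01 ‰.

Mass of salt is conserved:
salt = 60,020×30.4 + 3,678,000×34.9 + 2,329,000×0.9 = 1,824,608 + 128,362,200 + 2,096,100 = 132,282,908
volume = 60,020 + 3,678,000 + 2,329,000 = 6,067,020 m³
S = 132,282,908 / 6,067,020 = 21.8036 ‰

21.80 ‰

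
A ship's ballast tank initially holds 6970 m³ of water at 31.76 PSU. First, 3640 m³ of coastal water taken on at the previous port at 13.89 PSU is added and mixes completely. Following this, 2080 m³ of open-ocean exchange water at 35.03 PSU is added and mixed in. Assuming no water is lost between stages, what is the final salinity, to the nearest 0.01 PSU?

27.17 PSU

Weighted by volume,
Initial salt = 6,970×31.76 = 221,367.2
After stage 1: salt = 221,367.2 + 3,640×13.89 = 271,926.8; volume = 10,610 m³; S = 25.629 PSU
After stage 2: salt = 271,926.8 + 2,080×35.03 = 344,789.2; volume = 12,690 m³
S = 344,789.2 / 12,690 = 27.1701 PSU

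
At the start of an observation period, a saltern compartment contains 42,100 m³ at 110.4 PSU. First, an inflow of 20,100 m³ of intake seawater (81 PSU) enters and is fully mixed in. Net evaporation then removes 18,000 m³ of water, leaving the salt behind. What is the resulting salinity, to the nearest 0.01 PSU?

After mixing: salt = 42,100×110.4 + 20,100×81 = 6,275,940; volume = 62,200 m³
After evaporation: salt unchanged = 6,275,940; volume = 62,200 − 18,000 = 44,200 m³
S = 6,275,940 / 44,200 = 141.9896 PSU

141.99 PSU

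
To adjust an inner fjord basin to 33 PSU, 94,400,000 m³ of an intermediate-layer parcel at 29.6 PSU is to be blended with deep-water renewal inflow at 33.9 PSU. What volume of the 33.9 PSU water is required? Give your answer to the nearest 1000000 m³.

Salt balance: 94,400,000×29.6 + V×33.9 = (94,400,000+V)×33
2,794,240,000 + 33.9V = 3,115,200,000 + 33V
320,960,000 = 0.9V
V = 356,622,222.22 m³

357000000 m³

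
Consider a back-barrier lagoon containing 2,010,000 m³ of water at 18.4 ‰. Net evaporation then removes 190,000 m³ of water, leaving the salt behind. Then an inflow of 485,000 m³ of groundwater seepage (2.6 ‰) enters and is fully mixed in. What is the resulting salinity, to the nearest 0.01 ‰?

After evaporation: salt = 2,010,000×18.4 = 36,984,000; volume = 2,010,000 − 190,000 = 1,820,000 m³
After mixing: salt = 36,984,000 + 485,000×2.6 = 38,245,000; volume = 1,820,000 + 485,000 = 2,305,000 m³
S = 38,245,000 / 2,305,000 = 16.5922 ‰

16.59 ‰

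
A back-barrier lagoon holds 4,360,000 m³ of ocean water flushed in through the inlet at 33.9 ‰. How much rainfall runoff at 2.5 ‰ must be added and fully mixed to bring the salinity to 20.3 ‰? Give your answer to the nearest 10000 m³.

Salt balance: 4,360,000×33.9 + V×2.5 = (4,360,000+V)×20.3
147,804,000 + 2.5V = 88,508,000 + 20.3V
59,296,000 = 17.8V
V = 3,331,235.96 m³

3330000 m³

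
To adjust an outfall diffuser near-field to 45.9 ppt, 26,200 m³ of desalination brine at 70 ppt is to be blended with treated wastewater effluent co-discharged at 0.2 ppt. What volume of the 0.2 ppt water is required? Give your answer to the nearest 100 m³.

13800 m³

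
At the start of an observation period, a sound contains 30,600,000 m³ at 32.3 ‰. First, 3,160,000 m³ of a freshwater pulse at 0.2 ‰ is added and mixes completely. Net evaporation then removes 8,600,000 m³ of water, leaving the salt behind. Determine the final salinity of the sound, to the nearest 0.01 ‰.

After mixing: salt = 30,600,000×32.3 + 3,160,000×0.2 = 989,012,000; volume = 33,760,000 m³
After evaporation: salt unchanged = 989,012,000; volume = 33,760,000 − 8,600,000 = 25,160,000 m³
S = 989,012,000 / 25,160,000 = 39.3089 ‰

39.31 ‰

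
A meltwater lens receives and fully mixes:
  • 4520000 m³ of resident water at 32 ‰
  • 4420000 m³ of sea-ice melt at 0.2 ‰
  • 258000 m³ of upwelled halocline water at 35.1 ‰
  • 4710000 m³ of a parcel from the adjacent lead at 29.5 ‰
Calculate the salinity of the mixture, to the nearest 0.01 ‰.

21.10 ‰

Conserving salt mass:
salt = 4,520,000×32 + 4,420,000×0.2 + 258,000×35.1 + 4,710,000×29.5 = 144,640,000 + 884,000 + 9,055,800 + 138,945,000 = 293,524,800
volume = 4,520,000 + 4,420,000 + 258,000 + 4,710,000 = 13,908,000 m³
S = 293,524,800 / 13,908,000 = 21.1047 ‰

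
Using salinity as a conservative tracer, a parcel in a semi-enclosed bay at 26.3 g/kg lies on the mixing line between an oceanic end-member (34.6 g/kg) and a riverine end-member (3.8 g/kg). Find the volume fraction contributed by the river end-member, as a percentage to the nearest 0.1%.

Let f be the freshwater fraction. Salt balance per unit volume:
f×3.8 + (1−f)×34.6 = 26.3
f = (34.6 − 26.3) / (34.6 − 3.8) = 8.3/30.8 = 0.2695

26.9%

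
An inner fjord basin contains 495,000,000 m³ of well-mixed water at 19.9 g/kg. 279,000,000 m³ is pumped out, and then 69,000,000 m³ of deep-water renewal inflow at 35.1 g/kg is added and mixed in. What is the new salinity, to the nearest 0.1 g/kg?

23.6 g/kg

Remaining after removal: 216,000,000 m³ at 19.9 g/kg (salt = 4,298,400,000)
After addition: salt = 4,298,400,000 + 69,000,000×35.1 = 6,720,300,000; volume = 285,000,000 m³
S = 6,720,300,000 / 285,000,000 = 23.58 g/kg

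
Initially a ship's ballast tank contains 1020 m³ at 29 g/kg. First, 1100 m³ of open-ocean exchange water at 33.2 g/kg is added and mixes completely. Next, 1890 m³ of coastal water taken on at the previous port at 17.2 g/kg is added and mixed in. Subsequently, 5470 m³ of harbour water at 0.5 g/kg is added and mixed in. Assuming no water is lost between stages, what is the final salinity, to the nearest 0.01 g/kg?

By conservation of dissolved salt,
Initial salt = 1,020×29 = 29,580
After stage 1: salt = 29,580 + 1,100×33.2 = 66,100; volume = 2,120 m³; S = 31.179 g/kg
After stage 2: salt = 66,100 + 1,890×17.2 = 98,608; volume = 4,010 m³; S = 24.591 g/kg
After stage 3: salt = 98,608 + 5,470×0.5 = 101,343; volume = 9,480 m³
S = 101,343 / 9,480 = 10.6902 g/kg

10.69 g/kg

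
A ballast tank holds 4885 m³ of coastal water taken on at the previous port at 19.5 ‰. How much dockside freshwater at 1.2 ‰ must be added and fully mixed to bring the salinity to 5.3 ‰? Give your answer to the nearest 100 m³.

16900 m³

Salt balance: 4,885×19.5 + V×1.2 = (4,885+V)×5.3
95,257.5 + 1.2V = 25,890.5 + 5.3V
69,367 = 4.1V
V = 16,918.78 m³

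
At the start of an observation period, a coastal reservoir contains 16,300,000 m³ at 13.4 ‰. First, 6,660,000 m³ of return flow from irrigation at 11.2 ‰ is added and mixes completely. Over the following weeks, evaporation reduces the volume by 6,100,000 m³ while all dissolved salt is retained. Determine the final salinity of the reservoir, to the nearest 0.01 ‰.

17.38 ‰

After mixing: salt = 16,300,000×13.4 + 6,660,000×11.2 = 293,012,000; volume = 22,960,000 m³
After evaporation: salt unchanged = 293,012,000; volume = 22,960,000 − 6,100,000 = 16,860,000 m³
S = 293,012,000 / 16,860,000 = 17.3791 ‰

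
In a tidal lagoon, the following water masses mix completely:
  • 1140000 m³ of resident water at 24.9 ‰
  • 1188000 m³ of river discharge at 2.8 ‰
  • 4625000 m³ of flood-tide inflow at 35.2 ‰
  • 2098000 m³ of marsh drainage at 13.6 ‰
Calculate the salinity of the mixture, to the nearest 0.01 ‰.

24.64 ‰

By conservation of dissolved salt,
salt = 1,140,000×24.9 + 1,188,000×2.8 + 4,625,000×35.2 + 2,098,000×13.6 = 28,386,000 + 3,326,400 + 162,800,000 + 28,532,800 = 223,045,200
volume = 1,140,000 + 1,188,000 + 4,625,000 + 2,098,000 = 9,051,000 m³
S = 223,045,200 / 9,051,000 = 24.6432 ‰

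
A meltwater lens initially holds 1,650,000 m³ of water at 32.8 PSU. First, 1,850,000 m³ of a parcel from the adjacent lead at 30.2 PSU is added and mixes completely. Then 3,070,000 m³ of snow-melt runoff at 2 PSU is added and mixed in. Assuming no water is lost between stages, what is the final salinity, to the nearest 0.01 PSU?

Salt balance:
Initial salt = 1,650,000×32.8 = 54,120,000
After stage 1: salt = 54,120,000 + 1,850,000×30.2 = 109,990,000; volume = 3,500,000 m³; S = 31.426 PSU
After stage 2: salt = 109,990,000 + 3,070,000×2 = 116,130,000; volume = 6,570,000 m³
S = 116,130,000 / 6,570,000 = 17.6758 PSU

17.68 PSU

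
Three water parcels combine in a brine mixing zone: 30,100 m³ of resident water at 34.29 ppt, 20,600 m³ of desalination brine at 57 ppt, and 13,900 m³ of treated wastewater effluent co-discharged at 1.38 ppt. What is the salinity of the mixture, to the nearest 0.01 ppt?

34.45 ppt

Salt balance:
salt = 30,100×34.29 + 20,600×57 + 13,900×1.38 = 1,032,129 + 1,174,200 + 19,182 = 2,225,511
volume = 30,100 + 20,600 + 13,900 = 64,600 m³
S = 2,225,511 / 64,600 = 34.4506 ppt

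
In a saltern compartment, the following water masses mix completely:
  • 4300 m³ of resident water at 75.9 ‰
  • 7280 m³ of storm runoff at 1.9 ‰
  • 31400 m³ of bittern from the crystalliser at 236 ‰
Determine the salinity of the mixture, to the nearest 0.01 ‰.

180.33 ‰

Weighted by volume,
salt = 4,300×75.9 + 7,280×1.9 + 31,400×236 = 326,370 + 13,832 + 7,410,400 = 7,750,602
volume = 4,300 + 7,280 + 31,400 = 42,980 m³
S = 7,750,602 / 42,980 = 180.3304 ‰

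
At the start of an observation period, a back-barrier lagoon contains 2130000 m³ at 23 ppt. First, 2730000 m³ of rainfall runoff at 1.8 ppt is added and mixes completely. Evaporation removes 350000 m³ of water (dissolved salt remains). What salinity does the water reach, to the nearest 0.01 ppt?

11.95 ppt

After mixing: salt = 2,130,000×23 + 2,730,000×1.8 = 53,904,000; volume = 4,860,000 m³
After evaporation: salt unchanged = 53,904,000; volume = 4,860,000 − 350,000 = 4,510,000 m³
S = 53,904,000 / 4,510,000 = 11.9521 ppt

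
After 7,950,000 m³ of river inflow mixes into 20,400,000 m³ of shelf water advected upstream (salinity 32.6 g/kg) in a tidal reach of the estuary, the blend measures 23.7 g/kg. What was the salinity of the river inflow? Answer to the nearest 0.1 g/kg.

0.9 g/kg

Salt balance: 20,400,000×32.6 + 7,950,000×S = 28,350,000×23.7
665,040,000 + 7,950,000·S = 671,895,000
S = (671,895,000 − 665,040,000) / 7,950,000 = 0.8623 g/kg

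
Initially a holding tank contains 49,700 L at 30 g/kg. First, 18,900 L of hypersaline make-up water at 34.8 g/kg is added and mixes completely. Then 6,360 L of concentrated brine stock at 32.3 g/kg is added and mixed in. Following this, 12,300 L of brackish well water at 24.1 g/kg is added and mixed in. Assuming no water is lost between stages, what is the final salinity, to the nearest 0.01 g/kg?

30.38 g/kg

Weighted by volume,
Initial salt = 49,700×30 = 1,491,000
After stage 1: salt = 1,491,000 + 18,900×34.8 = 2,148,720; volume = 68,600 L; S = 31.322 g/kg
After stage 2: salt = 2,148,720 + 6,360×32.3 = 2,354,148; volume = 74,960 L; S = 31.405 g/kg
After stage 3: salt = 2,354,148 + 12,300×24.1 = 2,650,578; volume = 87,260 L
S = 2,650,578 / 87,260 = 30.3756 g/kg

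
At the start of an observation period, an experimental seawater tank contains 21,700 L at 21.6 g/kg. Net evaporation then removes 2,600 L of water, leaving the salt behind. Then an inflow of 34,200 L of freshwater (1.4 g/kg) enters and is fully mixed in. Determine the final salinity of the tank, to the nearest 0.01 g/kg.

After evaporation: salt = 21,700×21.6 = 468,720; volume = 21,700 − 2,600 = 19,100 L
After mixing: salt = 468,720 + 34,200×1.4 = 516,600; volume = 19,100 + 34,200 = 53,300 L
S = 516,600 / 53,300 = 9.6923 g/kg

9.69 g/kg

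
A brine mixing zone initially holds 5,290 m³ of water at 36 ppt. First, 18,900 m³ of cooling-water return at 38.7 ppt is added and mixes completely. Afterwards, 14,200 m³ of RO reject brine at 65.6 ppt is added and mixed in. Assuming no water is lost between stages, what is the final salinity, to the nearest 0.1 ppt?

Conserving salt mass:
Initial salt = 5,290×36 = 190,440
After stage 1: salt = 190,440 + 18,900×38.7 = 921,870; volume = 24,190 m³; S = 38.11 ppt
After stage 2: salt = 921,870 + 14,200×65.6 = 1,853,390; volume = 38,390 m³
S = 1,853,390 / 38,390 = 48.2779 ppt

48.3 ppt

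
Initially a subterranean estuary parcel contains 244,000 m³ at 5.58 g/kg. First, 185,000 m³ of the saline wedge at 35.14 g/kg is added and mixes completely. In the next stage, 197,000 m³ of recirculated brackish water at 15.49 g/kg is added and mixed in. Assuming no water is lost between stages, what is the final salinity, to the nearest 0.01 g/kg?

17.43 g/kg

Conserving salt mass:
Initial salt = 244,000×5.58 = 1,361,520
After stage 1: salt = 1,361,520 + 185,000×35.14 = 7,862,420; volume = 429,000 m³; S = 18.327 g/kg
After stage 2: salt = 7,862,420 + 197,000×15.49 = 10,913,950; volume = 626,000 m³
S = 10,913,950 / 626,000 = 17.4344 g/kg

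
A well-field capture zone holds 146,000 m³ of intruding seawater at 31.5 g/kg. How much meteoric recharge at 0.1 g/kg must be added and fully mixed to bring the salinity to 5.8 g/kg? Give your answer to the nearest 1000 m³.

Salt balance: 146,000×31.5 + V×0.1 = (146,000+V)×5.8
4,599,000 + 0.1V = 846,800 + 5.8V
3,752,200 = 5.7V
V = 658,280.7 m³

658000 m³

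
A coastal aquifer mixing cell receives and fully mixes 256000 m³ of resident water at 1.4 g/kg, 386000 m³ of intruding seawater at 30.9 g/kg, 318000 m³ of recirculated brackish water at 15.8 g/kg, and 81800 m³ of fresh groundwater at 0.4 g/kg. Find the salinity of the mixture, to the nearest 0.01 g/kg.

16.65 g/kg

Conserving salt mass:
salt = 256,000×1.4 + 386,000×30.9 + 318,000×15.8 + 81,800×0.4 = 358,400 + 11,927,400 + 5,024,400 + 32,720 = 17,342,920
volume = 256,000 + 386,000 + 318,000 + 81,800 = 1,041,800 m³
S = 17,342,920 / 1,041,800 = 16.6471 g/kg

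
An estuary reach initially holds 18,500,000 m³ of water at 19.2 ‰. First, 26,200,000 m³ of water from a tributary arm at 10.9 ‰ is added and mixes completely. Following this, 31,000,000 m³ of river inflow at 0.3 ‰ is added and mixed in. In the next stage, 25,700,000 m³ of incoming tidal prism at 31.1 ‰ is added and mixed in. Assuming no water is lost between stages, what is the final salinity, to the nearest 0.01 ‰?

14.29 ‰

By conservation of dissolved salt,
Initial salt = 18,500,000×19.2 = 355,200,000
After stage 1: salt = 355,200,000 + 26,200,000×10.9 = 640,780,000; volume = 44,700,000 m³; S = 14.335 ‰
After stage 2: salt = 640,780,000 + 31,000,000×0.3 = 650,080,000; volume = 75,700,000 m³; S = 8.588 ‰
After stage 3: salt = 650,080,000 + 25,700,000×31.1 = 1,449,350,000; volume = 101,400,000 m³
S = 1,449,350,000 / 101,400,000 = 14.2934 ‰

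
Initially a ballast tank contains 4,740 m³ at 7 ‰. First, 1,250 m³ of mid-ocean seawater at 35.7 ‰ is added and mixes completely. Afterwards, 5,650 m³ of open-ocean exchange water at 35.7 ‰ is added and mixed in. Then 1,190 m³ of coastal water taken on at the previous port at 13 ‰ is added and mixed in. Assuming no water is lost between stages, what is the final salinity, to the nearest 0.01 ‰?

Salt balance:
Initial salt = 4,740×7 = 33,180
After stage 1: salt = 33,180 + 1,250×35.7 = 77,805; volume = 5,990 m³; S = 12.989 ‰
After stage 2: salt = 77,805 + 5,650×35.7 = 279,510; volume = 11,640 m³; S = 24.013 ‰
After stage 3: salt = 279,510 + 1,190×13 = 294,980; volume = 12,830 m³
S = 294,980 / 12,830 = 22.9914 ‰

22.99 ‰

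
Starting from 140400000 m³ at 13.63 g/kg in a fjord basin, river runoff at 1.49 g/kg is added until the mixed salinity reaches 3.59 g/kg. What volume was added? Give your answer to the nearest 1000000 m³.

671000000 m³

Salt balance: 140,400,000×13.63 + V×1.49 = (140,400,000+V)×3.59
1,913,652,000 + 1.49V = 504,036,000 + 3.59V
1,409,616,000 = 2.1V
V = 671,245,714.29 m³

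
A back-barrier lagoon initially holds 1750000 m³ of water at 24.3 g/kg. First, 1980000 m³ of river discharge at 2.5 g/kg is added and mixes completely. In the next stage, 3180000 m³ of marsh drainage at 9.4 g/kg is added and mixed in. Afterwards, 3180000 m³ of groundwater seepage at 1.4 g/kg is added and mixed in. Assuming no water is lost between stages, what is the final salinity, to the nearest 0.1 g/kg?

8.1 g/kg

By conservation of dissolved salt,
Initial salt = 1,750,000×24.3 = 42,525,000
After stage 1: salt = 42,525,000 + 1,980,000×2.5 = 47,475,000; volume = 3,730,000 m³; S = 12.728 g/kg
After stage 2: salt = 47,475,000 + 3,180,000×9.4 = 77,367,000; volume = 6,910,000 m³; S = 11.196 g/kg
After stage 3: salt = 77,367,000 + 3,180,000×1.4 = 81,819,000; volume = 10,090,000 m³
S = 81,819,000 / 10,090,000 = 8.1089 g/kg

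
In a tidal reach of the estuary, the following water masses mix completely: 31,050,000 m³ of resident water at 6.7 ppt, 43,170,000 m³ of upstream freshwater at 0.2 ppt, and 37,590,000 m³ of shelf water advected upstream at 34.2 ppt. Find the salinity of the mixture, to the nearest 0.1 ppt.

Mass of salt is conserved:
salt = 31,050,000×6.7 + 43,170,000×0.2 + 37,590,000×34.2 = 208,035,000 + 8,634,000 + 1,285,578,000 = 1,502,247,000
volume = 31,050,000 + 43,170,000 + 37,590,000 = 111,810,000 m³
S = 1,502,247,000 / 111,810,000 = 13.436 ppt

13.4 ppt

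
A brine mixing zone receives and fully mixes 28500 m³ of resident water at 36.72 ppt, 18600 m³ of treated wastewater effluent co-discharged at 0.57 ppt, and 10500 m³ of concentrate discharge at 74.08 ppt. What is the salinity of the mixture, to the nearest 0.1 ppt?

31.9 ppt

Conserving salt mass:
salt = 28,500×36.72 + 18,600×0.57 + 10,500×74.08 = 1,046,520 + 10,602 + 777,840 = 1,834,962
volume = 28,500 + 18,600 + 10,500 = 57,600 m³
S = 1,834,962 / 57,600 = 31.857 ppt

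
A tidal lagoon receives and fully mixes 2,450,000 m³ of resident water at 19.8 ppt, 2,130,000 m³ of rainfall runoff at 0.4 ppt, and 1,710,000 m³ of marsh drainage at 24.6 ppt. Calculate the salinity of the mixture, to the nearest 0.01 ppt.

Weighted by volume,
salt = 2,450,000×19.8 + 2,130,000×0.4 + 1,710,000×24.6 = 48,510,000 + 852,000 + 42,066,000 = 91,428,000
volume = 2,450,000 + 2,130,000 + 1,710,000 = 6,290,000 m³
S = 91,428,000 / 6,290,000 = 14.5355 ppt

14.54 ppt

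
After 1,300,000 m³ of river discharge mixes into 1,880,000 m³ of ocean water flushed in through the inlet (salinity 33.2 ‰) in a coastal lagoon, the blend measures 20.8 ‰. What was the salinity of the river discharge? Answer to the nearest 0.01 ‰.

Salt balance: 1,880,000×33.2 + 1,300,000×S = 3,180,000×20.8
62,416,000 + 1,300,000·S = 66,144,000
S = (66,144,000 − 62,416,000) / 1,300,000 = 2.8677 ‰

2.87 ‰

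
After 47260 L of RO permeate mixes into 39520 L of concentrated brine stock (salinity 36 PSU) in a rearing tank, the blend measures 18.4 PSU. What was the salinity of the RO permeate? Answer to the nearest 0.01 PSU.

Salt balance: 39,520×36 + 47,260×S = 86,780×18.4
1,422,720 + 47,260·S = 1,596,752
S = (1,596,752 − 1,422,720) / 47,260 = 3.6824 PSU

3.68 PSU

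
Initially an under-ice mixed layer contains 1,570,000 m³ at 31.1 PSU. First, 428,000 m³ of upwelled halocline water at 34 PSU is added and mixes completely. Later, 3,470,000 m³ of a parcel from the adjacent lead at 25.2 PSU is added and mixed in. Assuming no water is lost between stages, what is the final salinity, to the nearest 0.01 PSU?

27.58 PSU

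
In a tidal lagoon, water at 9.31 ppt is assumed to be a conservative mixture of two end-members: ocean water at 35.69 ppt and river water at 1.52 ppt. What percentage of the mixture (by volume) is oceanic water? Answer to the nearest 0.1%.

22.8%

Let g be the oceanic fraction. Salt balance per unit volume:
g×35.69 + (1−g)×1.52 = 9.31
g = (9.31 − 1.52) / (35.69 − 1.52) = 7.79/34.17 = 0.228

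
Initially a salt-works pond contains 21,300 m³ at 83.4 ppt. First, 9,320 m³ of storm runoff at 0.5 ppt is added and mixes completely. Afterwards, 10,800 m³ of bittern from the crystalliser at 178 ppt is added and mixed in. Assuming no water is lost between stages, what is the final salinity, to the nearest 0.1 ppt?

Total salt / total volume:
Initial salt = 21,300×83.4 = 1,776,420
After stage 1: salt = 1,776,420 + 9,320×0.5 = 1,781,080; volume = 30,620 m³; S = 58.167 ppt
After stage 2: salt = 1,781,080 + 10,800×178 = 3,703,480; volume = 41,420 m³
S = 3,703,480 / 41,420 = 89.4128 ppt

89.4 ppt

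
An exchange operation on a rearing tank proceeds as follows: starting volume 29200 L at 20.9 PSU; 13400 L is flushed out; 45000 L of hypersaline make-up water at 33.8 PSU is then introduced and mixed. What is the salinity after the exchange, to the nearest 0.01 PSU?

Remaining after removal: 15,800 L at 20.9 PSU (salt = 330,220)
After addition: salt = 330,220 + 45,000×33.8 = 1,851,220; volume = 60,800 L
S = 1,851,220 / 60,800 = 30.4477 PSU

30.45 PSU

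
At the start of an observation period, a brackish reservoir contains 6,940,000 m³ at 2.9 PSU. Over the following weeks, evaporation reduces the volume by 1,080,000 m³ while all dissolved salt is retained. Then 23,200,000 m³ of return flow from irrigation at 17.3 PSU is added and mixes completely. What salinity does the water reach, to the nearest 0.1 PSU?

14.5 PSU

After evaporation: salt = 6,940,000×2.9 = 20,126,000; volume = 6,940,000 − 1,080,000 = 5,860,000 m³
After mixing: salt = 20,126,000 + 23,200,000×17.3 = 421,486,000; volume = 5,860,000 + 23,200,000 = 29,060,000 m³
S = 421,486,000 / 29,060,000 = 14.504 PSU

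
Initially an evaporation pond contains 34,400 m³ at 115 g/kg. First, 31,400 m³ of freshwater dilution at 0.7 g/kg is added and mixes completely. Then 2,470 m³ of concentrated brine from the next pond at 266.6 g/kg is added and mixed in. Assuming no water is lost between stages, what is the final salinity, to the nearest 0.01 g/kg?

Weighted by volume,
Initial salt = 34,400×115 = 3,956,000
After stage 1: salt = 3,956,000 + 31,400×0.7 = 3,977,980; volume = 65,800 m³; S = 60.456 g/kg
After stage 2: salt = 3,977,980 + 2,470×266.6 = 4,636,482; volume = 68,270 m³
S = 4,636,482 / 68,270 = 67.9139 g/kg

67.91 g/kg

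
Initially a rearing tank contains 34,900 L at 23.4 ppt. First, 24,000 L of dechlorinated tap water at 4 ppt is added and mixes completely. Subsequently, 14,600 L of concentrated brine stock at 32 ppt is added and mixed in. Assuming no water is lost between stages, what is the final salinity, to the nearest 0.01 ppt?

18.77 ppt

Conserving salt mass:
Initial salt = 34,900×23.4 = 816,660
After stage 1: salt = 816,660 + 24,000×4 = 912,660; volume = 58,900 L; S = 15.495 ppt
After stage 2: salt = 912,660 + 14,600×32 = 1,379,860; volume = 73,500 L
S = 1,379,860 / 73,500 = 18.7736 ppt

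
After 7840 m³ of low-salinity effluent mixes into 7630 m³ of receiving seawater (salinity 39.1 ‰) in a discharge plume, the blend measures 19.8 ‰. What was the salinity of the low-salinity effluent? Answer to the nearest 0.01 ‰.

Salt balance: 7,630×39.1 + 7,840×S = 15,470×19.8
298,333 + 7,840·S = 306,306
S = (306,306 − 298,333) / 7,840 = 1.017 ‰

1.02 ‰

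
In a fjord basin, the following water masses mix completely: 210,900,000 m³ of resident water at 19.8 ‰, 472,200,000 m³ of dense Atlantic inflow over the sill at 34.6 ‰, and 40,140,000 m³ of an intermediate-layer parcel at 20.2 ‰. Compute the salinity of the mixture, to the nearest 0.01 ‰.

29.49 ‰

Total salt / total volume:
salt = 210,900,000×19.8 + 472,200,000×34.6 + 40,140,000×20.2 = 4,175,820,000 + 16,338,120,000 + 810,828,000 = 21,324,768,000
volume = 210,900,000 + 472,200,000 + 40,140,000 = 723,240,000 m³
S = 21,324,768,000 / 723,240,000 = 29.4851 ‰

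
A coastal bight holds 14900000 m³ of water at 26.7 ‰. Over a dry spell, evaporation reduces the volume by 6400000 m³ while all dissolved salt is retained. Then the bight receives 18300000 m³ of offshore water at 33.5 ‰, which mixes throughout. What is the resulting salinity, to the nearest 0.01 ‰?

After evaporation: salt = 14,900,000×26.7 = 397,830,000; volume = 14,900,000 − 6,400,000 = 8,500,000 m³
After mixing: salt = 397,830,000 + 18,300,000×33.5 = 1,010,880,000; volume = 8,500,000 + 18,300,000 = 26,800,000 m³
S = 1,010,880,000 / 26,800,000 = 37.7194 ‰

37.72 ‰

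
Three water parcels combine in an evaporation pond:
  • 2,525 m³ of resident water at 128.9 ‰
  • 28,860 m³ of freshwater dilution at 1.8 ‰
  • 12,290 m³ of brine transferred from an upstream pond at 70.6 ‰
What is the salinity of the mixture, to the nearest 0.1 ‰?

By conservation of dissolved salt,
salt = 2,525×128.9 + 28,860×1.8 + 12,290×70.6 = 325,472.5 + 51,948 + 867,674 = 1,245,094.5
volume = 2,525 + 28,860 + 12,290 = 43,675 m³
S = 1,245,094.5 / 43,675 = 28.508 ‰

28.5 ‰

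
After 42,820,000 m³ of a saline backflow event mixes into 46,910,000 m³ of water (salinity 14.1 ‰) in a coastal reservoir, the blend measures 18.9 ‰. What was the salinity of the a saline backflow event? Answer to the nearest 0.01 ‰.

24.16 ‰

Salt balance: 46,910,000×14.1 + 42,820,000×S = 89,730,000×18.9
661,431,000 + 42,820,000·S = 1,695,897,000
S = (1,695,897,000 − 661,431,000) / 42,820,000 = 24.1585 ‰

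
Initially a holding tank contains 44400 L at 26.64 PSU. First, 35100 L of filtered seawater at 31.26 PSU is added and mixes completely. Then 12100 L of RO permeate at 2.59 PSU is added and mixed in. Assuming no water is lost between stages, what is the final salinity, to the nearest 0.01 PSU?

Mass of salt is conserved:
Initial salt = 44,400×26.64 = 1,182,816
After stage 1: salt = 1,182,816 + 35,100×31.26 = 2,280,042; volume = 79,500 L; S = 28.68 PSU
After stage 2: salt = 2,280,042 + 12,100×2.59 = 2,311,381; volume = 91,600 L
S = 2,311,381 / 91,600 = 25.2334 PSU

25.23 PSU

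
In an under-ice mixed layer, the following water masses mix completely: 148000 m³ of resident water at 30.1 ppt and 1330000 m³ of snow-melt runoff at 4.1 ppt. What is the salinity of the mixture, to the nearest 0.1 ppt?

Conserving salt mass:
salt = 148,000×30.1 + 1,330,000×4.1 = 4,454,800 + 5,453,000 = 9,907,800
volume = 148,000 + 1,330,000 = 1,478,000 m³
S = 9,907,800 / 1,478,000 = 6.704 ppt

6.7 ppt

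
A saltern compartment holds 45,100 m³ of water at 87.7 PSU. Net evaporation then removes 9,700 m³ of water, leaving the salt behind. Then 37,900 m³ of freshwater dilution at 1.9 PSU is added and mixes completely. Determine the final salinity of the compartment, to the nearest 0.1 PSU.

After evaporation: salt = 45,100×87.7 = 3,955,270; volume = 45,100 − 9,700 = 35,400 m³
After mixing: salt = 3,955,270 + 37,900×1.9 = 4,027,280; volume = 35,400 + 37,900 = 73,300 m³
S = 4,027,280 / 73,300 = 54.9424 PSU

54.9 PSU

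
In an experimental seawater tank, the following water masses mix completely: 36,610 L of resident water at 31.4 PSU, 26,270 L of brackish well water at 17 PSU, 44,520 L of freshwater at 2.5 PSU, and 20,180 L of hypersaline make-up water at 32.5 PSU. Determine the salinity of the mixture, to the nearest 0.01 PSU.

18.52 PSU

Mass of salt is conserved:
salt = 36,610×31.4 + 26,270×17 + 44,520×2.5 + 20,180×32.5 = 1,149,554 + 446,590 + 111,300 + 655,850 = 2,363,294
volume = 36,610 + 26,270 + 44,520 + 20,180 = 127,580 L
S = 2,363,294 / 127,580 = 18.524 PSU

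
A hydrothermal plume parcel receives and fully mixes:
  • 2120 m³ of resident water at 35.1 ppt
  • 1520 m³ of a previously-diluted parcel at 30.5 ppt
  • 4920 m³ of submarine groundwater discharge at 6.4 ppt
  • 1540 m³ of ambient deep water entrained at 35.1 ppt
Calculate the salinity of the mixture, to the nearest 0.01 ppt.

Conserving salt mass:
salt = 2,120×35.1 + 1,520×30.5 + 4,920×6.4 + 1,540×35.1 = 74,412 + 46,360 + 31,488 + 54,054 = 206,314
volume = 2,120 + 1,520 + 4,920 + 1,540 = 10,100 m³
S = 206,314 / 10,100 = 20.4271 ppt

20.43 ppt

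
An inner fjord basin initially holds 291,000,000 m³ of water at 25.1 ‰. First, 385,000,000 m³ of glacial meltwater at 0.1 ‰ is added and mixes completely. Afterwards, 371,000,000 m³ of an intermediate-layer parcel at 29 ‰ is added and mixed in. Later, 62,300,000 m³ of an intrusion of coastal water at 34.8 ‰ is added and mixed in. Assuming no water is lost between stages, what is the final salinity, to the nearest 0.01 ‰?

18.27 ‰

Total salt / total volume:
Initial salt = 291,000,000×25.1 = 7,304,100,000
After stage 1: salt = 7,304,100,000 + 385,000,000×0.1 = 7,342,600,000; volume = 676,000,000 m³; S = 10.862 ‰
After stage 2: salt = 7,342,600,000 + 371,000,000×29 = 18,101,600,000; volume = 1,047,000,000 m³; S = 17.289 ‰
After stage 3: salt = 18,101,600,000 + 62,300,000×34.8 = 20,269,640,000; volume = 1,109,300,000 m³
S = 20,269,640,000 / 1,109,300,000 = 18.2725 ‰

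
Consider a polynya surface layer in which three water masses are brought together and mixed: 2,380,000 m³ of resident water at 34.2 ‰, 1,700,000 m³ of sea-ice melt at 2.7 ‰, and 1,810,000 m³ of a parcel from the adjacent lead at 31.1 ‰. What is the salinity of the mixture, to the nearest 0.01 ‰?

Weighted by volume,
salt = 2,380,000×34.2 + 1,700,000×2.7 + 1,810,000×31.1 = 81,396,000 + 4,590,000 + 56,291,000 = 142,277,000
volume = 2,380,000 + 1,700,000 + 1,810,000 = 5,890,000 m³
S = 142,277,000 / 5,890,000 = 24.1557 ‰

24.16 ‰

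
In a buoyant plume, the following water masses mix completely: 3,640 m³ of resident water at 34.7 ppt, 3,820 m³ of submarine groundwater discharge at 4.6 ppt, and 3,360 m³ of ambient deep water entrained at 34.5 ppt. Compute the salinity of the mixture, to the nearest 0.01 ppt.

Weighted by volume,
salt = 3,640×34.7 + 3,820×4.6 + 3,360×34.5 = 126,308 + 17,572 + 115,920 = 259,800
volume = 3,640 + 3,820 + 3,360 = 10,820 m³
S = 259,800 / 10,820 = 24.0111 ppt

24.01 ppt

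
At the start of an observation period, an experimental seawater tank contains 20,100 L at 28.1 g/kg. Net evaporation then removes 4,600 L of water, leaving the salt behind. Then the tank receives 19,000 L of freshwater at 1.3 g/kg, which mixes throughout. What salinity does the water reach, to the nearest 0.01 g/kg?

17.09 g/kg

After evaporation: salt = 20,100×28.1 = 564,810; volume = 20,100 − 4,600 = 15,500 L
After mixing: salt = 564,810 + 19,000×1.3 = 589,510; volume = 15,500 + 19,000 = 34,500 L
S = 589,510 / 34,500 = 17.0872 g/kg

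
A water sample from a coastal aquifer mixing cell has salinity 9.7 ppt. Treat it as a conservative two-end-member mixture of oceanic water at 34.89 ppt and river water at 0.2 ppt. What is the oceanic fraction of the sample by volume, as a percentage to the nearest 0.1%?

Let g be the oceanic fraction. Salt balance per unit volume:
g×34.89 + (1−g)×0.2 = 9.7
g = (9.7 − 0.2) / (34.89 − 0.2) = 9.5/34.69 = 0.2739

27.4%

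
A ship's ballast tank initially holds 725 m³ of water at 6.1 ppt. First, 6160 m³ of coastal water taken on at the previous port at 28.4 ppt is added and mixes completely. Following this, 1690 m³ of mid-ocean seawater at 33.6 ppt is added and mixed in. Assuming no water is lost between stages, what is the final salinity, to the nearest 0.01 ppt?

27.54 ppt

Mass of salt is conserved:
Initial salt = 725×6.1 = 4,422.5
After stage 1: salt = 4,422.5 + 6,160×28.4 = 179,366.5; volume = 6,885 m³; S = 26.052 ppt
After stage 2: salt = 179,366.5 + 1,690×33.6 = 236,150.5; volume = 8,575 m³
S = 236,150.5 / 8,575 = 27.5394 ppt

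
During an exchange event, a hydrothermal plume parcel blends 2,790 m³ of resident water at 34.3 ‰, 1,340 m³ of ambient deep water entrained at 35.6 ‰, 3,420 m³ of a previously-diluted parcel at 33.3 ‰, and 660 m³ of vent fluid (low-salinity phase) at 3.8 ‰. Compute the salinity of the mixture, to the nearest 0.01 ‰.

Conserving salt mass:
salt = 2,790×34.3 + 1,340×35.6 + 3,420×33.3 + 660×3.8 = 95,697 + 47,704 + 113,886 + 2,508 = 259,795
volume = 2,790 + 1,340 + 3,420 + 660 = 8,210 m³
S = 259,795 / 8,210 = 31.6437 ‰

31.64 ‰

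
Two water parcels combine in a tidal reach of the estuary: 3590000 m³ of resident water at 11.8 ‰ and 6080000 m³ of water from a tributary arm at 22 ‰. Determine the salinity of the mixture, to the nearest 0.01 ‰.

Mass of salt is conserved:
salt = 3,590,000×11.8 + 6,080,000×22 = 42,362,000 + 133,760,000 = 176,122,000
volume = 3,590,000 + 6,080,000 = 9,670,000 m³
S = 176,122,000 / 9,670,000 = 18.2132 ‰

18.21 ‰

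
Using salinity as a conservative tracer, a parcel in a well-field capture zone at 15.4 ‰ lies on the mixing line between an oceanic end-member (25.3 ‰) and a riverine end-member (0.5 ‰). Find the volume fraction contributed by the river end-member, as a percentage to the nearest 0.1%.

Let f be the freshwater fraction. Salt balance per unit volume:
f×0.5 + (1−f)×25.3 = 15.4
f = (25.3 − 15.4) / (25.3 − 0.5) = 9.9/24.8 = 0.3992

39.9%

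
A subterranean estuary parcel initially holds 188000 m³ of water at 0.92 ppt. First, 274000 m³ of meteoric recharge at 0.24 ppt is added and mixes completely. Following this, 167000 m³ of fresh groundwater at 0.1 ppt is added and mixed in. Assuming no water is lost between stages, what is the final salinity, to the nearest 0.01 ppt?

0.41 ppt

Total salt / total volume:
Initial salt = 188,000×0.92 = 172,960
After stage 1: salt = 172,960 + 274,000×0.24 = 238,720; volume = 462,000 m³; S = 0.517 ppt
After stage 2: salt = 238,720 + 167,000×0.1 = 255,420; volume = 629,000 m³
S = 255,420 / 629,000 = 0.4061 ppt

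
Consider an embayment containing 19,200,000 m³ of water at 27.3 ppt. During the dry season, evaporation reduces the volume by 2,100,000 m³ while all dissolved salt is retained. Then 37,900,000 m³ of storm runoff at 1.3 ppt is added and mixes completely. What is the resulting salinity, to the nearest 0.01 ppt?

After evaporation: salt = 19,200,000×27.3 = 524,160,000; volume = 19,200,000 − 2,100,000 = 17,100,000 m³
After mixing: salt = 524,160,000 + 37,900,000×1.3 = 573,430,000; volume = 17,100,000 + 37,900,000 = 55,000,000 m³
S = 573,430,000 / 55,000,000 = 10.426 ppt

10.43 ppt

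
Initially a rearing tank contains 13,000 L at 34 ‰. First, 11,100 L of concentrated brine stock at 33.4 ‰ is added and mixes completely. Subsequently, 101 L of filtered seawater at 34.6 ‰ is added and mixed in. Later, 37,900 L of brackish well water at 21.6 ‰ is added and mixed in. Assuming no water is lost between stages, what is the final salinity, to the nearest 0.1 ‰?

Mass of salt is conserved:
Initial salt = 13,000×34 = 442,000
After stage 1: salt = 442,000 + 11,100×33.4 = 812,740; volume = 24,100 L; S = 33.724 ‰
After stage 2: salt = 812,740 + 101×34.6 = 816,234.6; volume = 24,201 L; S = 33.727 ‰
After stage 3: salt = 816,234.6 + 37,900×21.6 = 1,634,874.6; volume = 62,101 L
S = 1,634,874.6 / 62,101 = 26.3261 ‰

26.3 ‰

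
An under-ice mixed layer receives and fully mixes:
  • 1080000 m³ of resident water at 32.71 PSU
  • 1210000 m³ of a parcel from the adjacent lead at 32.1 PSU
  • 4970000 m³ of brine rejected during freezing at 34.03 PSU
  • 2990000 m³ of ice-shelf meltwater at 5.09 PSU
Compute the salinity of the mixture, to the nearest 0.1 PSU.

Weighted by volume,
salt = 1,080,000×32.71 + 1,210,000×32.1 + 4,970,000×34.03 + 2,990,000×5.09 = 35,326,800 + 38,841,000 + 169,129,100 + 15,219,100 = 258,516,000
volume = 1,080,000 + 1,210,000 + 4,970,000 + 2,990,000 = 10,250,000 m³
S = 258,516,000 / 10,250,000 = 25.221 PSU

25.2 PSU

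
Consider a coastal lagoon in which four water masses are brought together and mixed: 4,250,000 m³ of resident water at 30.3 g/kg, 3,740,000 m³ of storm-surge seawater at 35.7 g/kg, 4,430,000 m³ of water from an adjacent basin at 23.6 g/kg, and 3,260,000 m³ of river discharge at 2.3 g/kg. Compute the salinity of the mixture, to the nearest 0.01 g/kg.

Conserving salt mass:
salt = 4,250,000×30.3 + 3,740,000×35.7 + 4,430,000×23.6 + 3,260,000×2.3 = 128,775,000 + 133,518,000 + 104,548,000 + 7,498,000 = 374,339,000
volume = 4,250,000 + 3,740,000 + 4,430,000 + 3,260,000 = 15,680,000 m³
S = 374,339,000 / 15,680,000 = 23.8737 g/kg

23.87 g/kg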